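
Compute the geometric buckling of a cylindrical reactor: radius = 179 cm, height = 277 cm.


B^2 = (2.405/R)^2 + (pi/H)^2
B^2 = (2.405/179)^2 + (pi/277)^2
B^2 = 3.0915e-04 /cm^2

3.0915e-04


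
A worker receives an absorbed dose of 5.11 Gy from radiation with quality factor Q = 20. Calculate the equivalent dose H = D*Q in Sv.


H = D * Q
H = 5.11 * 20
H = 102.20 Sv

102.20


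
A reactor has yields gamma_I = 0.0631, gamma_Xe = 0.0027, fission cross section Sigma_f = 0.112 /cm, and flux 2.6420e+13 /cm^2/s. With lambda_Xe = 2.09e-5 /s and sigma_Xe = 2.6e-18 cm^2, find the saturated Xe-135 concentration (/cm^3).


Xe_eq = (gamma_I + gamma_Xe) * Sigma_f * phi / (lambda_Xe + sigma_Xe * phi)
Numerator = (0.0631 + 0.0027) * 0.112 * 2.6420e+13 = 1.947048e+11
Denominator = 2.09e-5 + 2.6e-18 * 2.6420e+13 = 8.959200e-05
Xe_eq = 1.947048e+11 / 8.959200e-05 = 2.1732e+15 /cm^3

2.1732e+15


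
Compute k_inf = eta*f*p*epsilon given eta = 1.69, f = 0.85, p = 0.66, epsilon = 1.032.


k_inf = eta * f * p * epsilon
k_inf = 1.69 * 0.85 * 0.66 * 1.032
k_inf = 0.97843

0.97843


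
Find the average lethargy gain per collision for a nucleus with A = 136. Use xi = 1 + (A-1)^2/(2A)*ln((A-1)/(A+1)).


xi = 1 + (A-1)^2/(2A) * ln((A-1)/(A+1))
xi = 1 + (136-1)^2/(2*136) * ln((136-1)/(136 +1))
xi = 0.014634

0.014634


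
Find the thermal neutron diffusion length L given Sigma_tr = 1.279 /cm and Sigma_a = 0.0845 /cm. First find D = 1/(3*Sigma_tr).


D = 1 / (3 * Sigma_tr) = 1 / (3 * 1.279) = 0.2606203 cm
L = sqrt(D / Sigma_a)
L = sqrt(0.2606203 / 0.0845)
L = 1.7562 cm

1.7562


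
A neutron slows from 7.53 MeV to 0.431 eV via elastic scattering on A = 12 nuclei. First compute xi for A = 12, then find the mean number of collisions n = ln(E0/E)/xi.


xi = 1 + (A-1)^2/(2A)*ln((A-1)/(A+1)) = 0.1577690 (for A = 12)
n = ln(E0/E) / xi
n = ln(7.53e6 / 0.431) / 0.1577690
n = ln(1.747100e+07) / 0.1577690 = 105.70

105.70


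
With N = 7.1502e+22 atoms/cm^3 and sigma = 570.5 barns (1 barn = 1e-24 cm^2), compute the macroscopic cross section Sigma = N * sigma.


Sigma = N * sigma_barns * 1e-24
Sigma = 7.1502e+22 * 570.5 * 1e-24
Sigma = 40.792 /cm

40.792


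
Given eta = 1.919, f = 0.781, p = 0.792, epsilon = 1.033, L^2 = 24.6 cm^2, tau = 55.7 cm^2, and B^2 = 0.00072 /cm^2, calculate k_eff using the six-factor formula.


k_inf = eta*f*p*eps = 1.919*0.781*0.792*1.033 = 1.226172
P_TNL = 1/(1 + L^2*B^2) = 1/(1 + 24.6*0.00072) = 0.9825963
P_FNL = exp(-B^2*tau) = exp(-0.00072*55.7) = 0.9606895
k_eff = k_inf * P_TNL * P_FNL = 1.226172 * 0.9825963 * 0.9606895
k_eff = 1.1575

1.1575


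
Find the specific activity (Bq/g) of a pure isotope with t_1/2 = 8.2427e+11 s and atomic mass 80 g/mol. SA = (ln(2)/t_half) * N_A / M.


lambda = ln(2) / t_half = ln(2) / 8.2427e+11 = 8.409225e-13 /s
SA = lambda * N_A / M
SA = 8.409225e-13 * 6.022e23 / 80
SA = 6.3300e+09 Bq/g

6.3300e+09


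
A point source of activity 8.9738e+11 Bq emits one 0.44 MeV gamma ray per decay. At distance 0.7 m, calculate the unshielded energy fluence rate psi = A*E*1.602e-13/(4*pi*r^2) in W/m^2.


psi = A * E * 1.602e-13 / (4*pi*r^2)
psi = 8.9738e+11 * 0.44 * 1.602e-13 / (4*pi*0.7^2)
psi = 0.010273 W/m^2

0.010273


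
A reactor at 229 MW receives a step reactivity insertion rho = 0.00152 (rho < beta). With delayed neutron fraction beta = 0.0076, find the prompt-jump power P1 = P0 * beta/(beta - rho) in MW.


P1/P0 = beta / (beta - rho)
P1/P0 = 0.0076 / (0.0076 - 0.00152) = 1.250000
P1 = 229 * 1.250000 = 286.25 MW

286.25


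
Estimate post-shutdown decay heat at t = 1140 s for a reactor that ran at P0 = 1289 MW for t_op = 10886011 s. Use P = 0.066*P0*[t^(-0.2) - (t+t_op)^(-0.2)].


P/P0 = 0.066 * [t^(-0.2) - (t + t_op)^(-0.2)]
P/P0 = 0.066 * [1140^(-0.2) - (1140 + 10886011)^(-0.2)]
P/P0 = 0.066 * [0.2446916 - 0.03913967] = 0.01356643
P = 1289 * 0.01356643 = 17.487 MW

17.487


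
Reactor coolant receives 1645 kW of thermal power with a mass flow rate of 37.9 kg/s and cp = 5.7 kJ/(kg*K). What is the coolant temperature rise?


dT = Q / (m_dot * cp)
dT = 1645 / (37.9 * 5.7)
dT = 7.6147 C

7.6147


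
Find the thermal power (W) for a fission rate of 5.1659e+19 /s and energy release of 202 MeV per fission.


P = fission_rate * E_MeV * 1.602e-13
P = 5.1659e+19 * 202 * 1.602e-13
P = 1.6717e+09 W

1.6717e+09


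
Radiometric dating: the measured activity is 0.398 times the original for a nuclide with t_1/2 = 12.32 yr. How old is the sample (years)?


lambda = ln(2) / t_half = ln(2) / 12.32 = 0.05626195 /yr
t = -ln(A/A0) / lambda
t = -ln(0.398) / 0.05626195
t = 16.375 yr

16.375


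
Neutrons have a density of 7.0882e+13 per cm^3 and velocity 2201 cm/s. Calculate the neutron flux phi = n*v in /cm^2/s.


phi = n * v
phi = 7.0882e+13 * 2201
phi = 1.5601e+17 /cm^2/s

1.5601e+17


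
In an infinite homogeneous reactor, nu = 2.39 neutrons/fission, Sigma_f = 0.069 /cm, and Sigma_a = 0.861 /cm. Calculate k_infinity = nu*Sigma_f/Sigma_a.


k_inf = nu * Sigma_f / Sigma_a
k_inf = 2.39 * 0.069 / 0.861
k_inf = 0.19153

0.19153


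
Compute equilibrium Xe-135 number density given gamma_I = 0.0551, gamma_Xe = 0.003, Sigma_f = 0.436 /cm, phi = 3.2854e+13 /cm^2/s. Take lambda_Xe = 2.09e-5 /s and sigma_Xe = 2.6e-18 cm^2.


Xe_eq = (gamma_I + gamma_Xe) * Sigma_f * phi / (lambda_Xe + sigma_Xe * phi)
Numerator = (0.0551 + 0.003) * 0.436 * 3.2854e+13 = 8.322444e+11
Denominator = 2.09e-5 + 2.6e-18 * 3.2854e+13 = 1.063204e-04
Xe_eq = 8.322444e+11 / 1.063204e-04 = 7.8277e+15 /cm^3

7.8277e+15


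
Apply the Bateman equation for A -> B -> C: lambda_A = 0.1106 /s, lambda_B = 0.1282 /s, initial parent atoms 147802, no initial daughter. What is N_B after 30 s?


N_B(t) = lambda_A * N_A0 / (lambda_B - lambda_A) * [exp(-lambda_A*t) - exp(-lambda_B*t)]
exp(-0.1106*30) = 0.03622521; exp(-0.1282*30) = 0.02136503
N_B = 0.1106 * 147802 / (0.1282 - 0.1106) * (0.03622521 - 0.02136503)
N_B = 13802

13802


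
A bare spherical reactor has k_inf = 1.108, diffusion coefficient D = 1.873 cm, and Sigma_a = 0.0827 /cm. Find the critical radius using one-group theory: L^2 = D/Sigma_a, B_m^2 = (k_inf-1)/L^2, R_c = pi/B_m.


L^2 = D / Sigma_a = 1.873 / 0.0827 = 22.64813 cm^2
B_m^2 = (k_inf - 1) / L^2 = (1.108 - 1) / 22.64813 = 0.004768606 /cm^2
For a bare sphere: B_g = pi/R, so R_c = pi / sqrt(B_m^2)
R_c = pi / sqrt(0.004768606) = 45.494 cm

45.494


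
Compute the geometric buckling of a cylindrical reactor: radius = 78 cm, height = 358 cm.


B^2 = (2.405/R)^2 + (pi/H)^2
B^2 = (2.405/78)^2 + (pi/358)^2
B^2 = 0.0010277 /cm^2

0.0010277


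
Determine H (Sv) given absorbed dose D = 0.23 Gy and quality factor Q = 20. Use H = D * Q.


H = D * Q
H = 0.23 * 20
H = 4.6000 Sv

4.6000


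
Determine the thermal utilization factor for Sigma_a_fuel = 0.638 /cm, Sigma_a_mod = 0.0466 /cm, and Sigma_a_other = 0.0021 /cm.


f = Sigma_a_fuel / (Sigma_a_fuel + Sigma_a_mod + Sigma_a_other)
f = 0.638 / (0.638 + 0.0466 + 0.0021)
f = 0.92908

0.92908


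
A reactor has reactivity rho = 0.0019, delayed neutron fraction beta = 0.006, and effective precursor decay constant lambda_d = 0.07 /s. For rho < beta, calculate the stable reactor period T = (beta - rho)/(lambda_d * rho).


T = (beta - rho) / (lambda_d * rho)
T = (0.006 - 0.0019) / (0.07 * 0.0019)
T = 30.827 s

30.827


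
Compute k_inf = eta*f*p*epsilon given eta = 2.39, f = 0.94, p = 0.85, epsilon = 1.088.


k_inf = eta * f * p * epsilon
k_inf = 2.39 * 0.94 * 0.85 * 1.088
k_inf = 2.0777

2.0777


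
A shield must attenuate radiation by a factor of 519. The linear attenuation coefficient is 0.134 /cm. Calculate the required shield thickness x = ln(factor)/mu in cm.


x = ln(factor) / mu
x = ln(519) / 0.134
x = 46.656 cm

46.656


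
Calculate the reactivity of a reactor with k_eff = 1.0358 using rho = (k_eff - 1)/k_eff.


rho = (k_eff - 1) / k_eff
rho = (1.0358 - 1) / 1.0358
rho = 0.034563

0.034563


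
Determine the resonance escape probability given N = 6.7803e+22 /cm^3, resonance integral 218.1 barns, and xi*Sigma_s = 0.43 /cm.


p = exp(-N * I * 1e-24 / (xi*Sigma_s))
p = exp(-6.7803e+22 * 218.1 * 1e-24 / 0.43)
p = 1.1601e-15

1.1601e-15


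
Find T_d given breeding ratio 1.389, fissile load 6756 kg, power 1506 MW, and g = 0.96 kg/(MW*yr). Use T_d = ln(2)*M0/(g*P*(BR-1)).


Breeding gain G = BR - 1 = 1.389 - 1 = 0.389
Fissile production rate = g * P * G = 0.96 * 1506 * 0.389 = 562.40064 kg/yr
T_d = ln(2) * M0 / (g * P * G)
T_d = ln(2) * 6756 / 562.40064 = 8.3266 yr

8.3266


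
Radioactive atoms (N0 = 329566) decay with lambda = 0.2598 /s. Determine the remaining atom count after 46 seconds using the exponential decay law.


N = N0 * exp(-lambda * t)
N = 329566 * exp(-0.2598 * 46)
N = 2.1270

2.1270


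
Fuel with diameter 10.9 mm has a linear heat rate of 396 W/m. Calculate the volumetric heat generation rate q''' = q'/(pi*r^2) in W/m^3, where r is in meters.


r = D / 2 / 1000 = 10.9 / 2 / 1000 = 0.00545 m
q''' = q' / (pi * r^2)
q''' = 396 / (pi * 0.00545^2)
q''' = 4.2438e+06 W/m^3

4.2438e+06


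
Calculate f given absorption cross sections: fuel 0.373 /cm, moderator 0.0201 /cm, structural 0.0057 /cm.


f = Sigma_a_fuel / (Sigma_a_fuel + Sigma_a_mod + Sigma_a_other)
f = 0.373 / (0.373 + 0.0201 + 0.0057)
f = 0.93531

0.93531


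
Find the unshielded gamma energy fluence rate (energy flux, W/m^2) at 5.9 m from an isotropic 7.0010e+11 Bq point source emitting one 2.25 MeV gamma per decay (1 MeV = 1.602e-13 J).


psi = A * E * 1.602e-13 / (4*pi*r^2)
psi = 7.0010e+11 * 2.25 * 1.602e-13 / (4*pi*5.9^2)
psi = 5.7689e-04 W/m^2

5.7689e-04


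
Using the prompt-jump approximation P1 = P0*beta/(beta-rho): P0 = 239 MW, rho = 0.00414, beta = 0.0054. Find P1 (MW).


P1/P0 = beta / (beta - rho)
P1/P0 = 0.0054 / (0.0054 - 0.00414) = 4.285714
P1 = 239 * 4.285714 = 1024.3 MW

1024.3


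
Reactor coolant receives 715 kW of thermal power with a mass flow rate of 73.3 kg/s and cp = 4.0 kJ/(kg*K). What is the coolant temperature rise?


dT = Q / (m_dot * cp)
dT = 715 / (73.3 * 4.0)
dT = 2.4386 C

2.4386


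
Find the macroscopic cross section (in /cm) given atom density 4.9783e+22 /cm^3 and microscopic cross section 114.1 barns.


Sigma = N * sigma_barns * 1e-24
Sigma = 4.9783e+22 * 114.1 * 1e-24
Sigma = 5.6802 /cm

5.6802


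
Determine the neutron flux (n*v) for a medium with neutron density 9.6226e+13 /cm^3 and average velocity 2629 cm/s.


phi = n * v
phi = 9.6226e+13 * 2629
phi = 2.5298e+17 /cm^2/s

2.5298e+17


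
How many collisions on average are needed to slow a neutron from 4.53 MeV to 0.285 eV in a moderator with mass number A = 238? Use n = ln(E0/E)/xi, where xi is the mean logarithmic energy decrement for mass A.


xi = 1 + (A-1)^2/(2A)*ln((A-1)/(A+1)) = 0.008379872 (for A = 238)
n = ln(E0/E) / xi
n = ln(4.53e6 / 0.285) / 0.008379872
n = ln(1.589474e+07) / 0.008379872 = 1978.7

1978.7


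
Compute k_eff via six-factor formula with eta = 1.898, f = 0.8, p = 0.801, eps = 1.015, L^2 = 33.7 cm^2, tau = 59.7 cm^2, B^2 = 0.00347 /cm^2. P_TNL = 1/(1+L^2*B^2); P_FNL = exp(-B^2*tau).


k_inf = eta*f*p*eps = 1.898*0.8*0.801*1.015 = 1.234482
P_TNL = 1/(1 + L^2*B^2) = 1/(1 + 33.7*0.00347) = 0.8953040
P_FNL = exp(-B^2*tau) = exp(-0.00347*59.7) = 0.8128904
k_eff = k_inf * P_TNL * P_FNL = 1.234482 * 0.8953040 * 0.8128904
k_eff = 0.89844

0.89844


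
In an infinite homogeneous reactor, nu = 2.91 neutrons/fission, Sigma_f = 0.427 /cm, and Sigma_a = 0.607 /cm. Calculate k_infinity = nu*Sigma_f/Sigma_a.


k_inf = nu * Sigma_f / Sigma_a
k_inf = 2.91 * 0.427 / 0.607
k_inf = 2.0471

2.0471


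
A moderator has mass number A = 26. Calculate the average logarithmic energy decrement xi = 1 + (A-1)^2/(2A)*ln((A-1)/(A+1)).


xi = 1 + (A-1)^2/(2A) * ln((A-1)/(A+1))
xi = 1 + (26-1)^2/(2*26) * ln((26-1)/(26 +1))
xi = 0.074987

0.074987


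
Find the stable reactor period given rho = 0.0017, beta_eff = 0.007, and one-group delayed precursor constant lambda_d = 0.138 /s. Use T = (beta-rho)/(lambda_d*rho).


T = (beta - rho) / (lambda_d * rho)
T = (0.007 - 0.0017) / (0.138 * 0.0017)
T = 22.592 s

22.592


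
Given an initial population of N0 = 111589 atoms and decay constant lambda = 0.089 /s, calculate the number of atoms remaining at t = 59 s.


N = N0 * exp(-lambda * t)
N = 111589 * exp(-0.089 * 59)
N = 584.98

584.98


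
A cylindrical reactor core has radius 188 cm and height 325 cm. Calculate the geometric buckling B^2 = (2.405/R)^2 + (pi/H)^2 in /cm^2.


B^2 = (2.405/R)^2 + (pi/H)^2
B^2 = (2.405/188)^2 + (pi/325)^2
B^2 = 2.5709e-04 /cm^2

2.5709e-04


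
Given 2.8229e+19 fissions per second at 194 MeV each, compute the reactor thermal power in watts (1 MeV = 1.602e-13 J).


P = fission_rate * E_MeV * 1.602e-13
P = 2.8229e+19 * 194 * 1.602e-13
P = 8.7732e+08 W

8.7732e+08


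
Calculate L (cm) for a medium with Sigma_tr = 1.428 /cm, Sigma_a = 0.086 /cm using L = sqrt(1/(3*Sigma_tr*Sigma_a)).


D = 1 / (3 * Sigma_tr) = 1 / (3 * 1.428) = 0.2334267 cm
L = sqrt(D / Sigma_a)
L = sqrt(0.2334267 / 0.086)
L = 1.6475 cm

1.6475


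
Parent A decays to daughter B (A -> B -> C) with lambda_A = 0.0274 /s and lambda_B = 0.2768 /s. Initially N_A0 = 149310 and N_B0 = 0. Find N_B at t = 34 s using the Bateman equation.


N_B(t) = lambda_A * N_A0 / (lambda_B - lambda_A) * [exp(-lambda_A*t) - exp(-lambda_B*t)]
exp(-0.0274*34) = 0.3939229; exp(-0.2768*34) = 8.180273e-05
N_B = 0.0274 * 149310 / (0.2768 - 0.0274) * (0.3939229 - 8.180273e-05)
N_B = 6460.5

6460.5


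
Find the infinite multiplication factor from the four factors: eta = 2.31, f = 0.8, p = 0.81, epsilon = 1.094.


k_inf = eta * f * p * epsilon
k_inf = 2.31 * 0.8 * 0.81 * 1.094
k_inf = 1.6376

1.6376


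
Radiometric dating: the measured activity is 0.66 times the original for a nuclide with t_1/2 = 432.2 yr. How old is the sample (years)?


lambda = ln(2) / t_half = ln(2) / 432.2 = 0.001603765 /yr
t = -ln(A/A0) / lambda
t = -ln(0.66) / 0.001603765
t = 259.09 yr

259.09


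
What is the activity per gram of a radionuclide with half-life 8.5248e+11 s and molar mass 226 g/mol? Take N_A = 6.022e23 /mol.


lambda = ln(2) / t_half = ln(2) / 8.5248e+11 = 8.130949e-13 /s
SA = lambda * N_A / M
SA = 8.130949e-13 * 6.022e23 / 226
SA = 2.1666e+09 Bq/g

2.1666e+09


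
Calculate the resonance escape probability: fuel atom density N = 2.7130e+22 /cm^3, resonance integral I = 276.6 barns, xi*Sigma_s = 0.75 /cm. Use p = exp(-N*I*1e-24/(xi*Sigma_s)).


p = exp(-N * I * 1e-24 / (xi*Sigma_s))
p = exp(-2.7130e+22 * 276.6 * 1e-24 / 0.75)
p = 4.5149e-05

4.5149e-05


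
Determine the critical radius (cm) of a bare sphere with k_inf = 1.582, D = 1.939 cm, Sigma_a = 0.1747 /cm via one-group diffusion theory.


L^2 = D / Sigma_a = 1.939 / 0.1747 = 11.09903 cm^2
B_m^2 = (k_inf - 1) / L^2 = (1.582 - 1) / 11.09903 = 0.05243701 /cm^2
For a bare sphere: B_g = pi/R, so R_c = pi / sqrt(B_m^2)
R_c = pi / sqrt(0.05243701) = 13.719 cm

13.719


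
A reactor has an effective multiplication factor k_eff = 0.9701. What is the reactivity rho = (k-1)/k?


rho = (k_eff - 1) / k_eff
rho = (0.9701 - 1) / 0.9701
rho = -0.030822

-0.030822


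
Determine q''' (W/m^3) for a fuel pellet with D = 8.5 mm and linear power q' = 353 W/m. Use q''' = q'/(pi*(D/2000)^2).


r = D / 2 / 1000 = 8.5 / 2 / 1000 = 0.00425 m
q''' = q' / (pi * r^2)
q''' = 353 / (pi * 0.00425^2)
q''' = 6.2208e+06 W/m^3

6.2208e+06


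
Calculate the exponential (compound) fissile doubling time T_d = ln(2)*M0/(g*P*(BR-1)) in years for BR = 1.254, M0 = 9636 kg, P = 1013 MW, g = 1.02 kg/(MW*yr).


Breeding gain G = BR - 1 = 1.254 - 1 = 0.254
Fissile production rate = g * P * G = 1.02 * 1013 * 0.254 = 262.44804 kg/yr
T_d = ln(2) * M0 / (g * P * G)
T_d = ln(2) * 9636 / 262.44804 = 25.449 yr

25.449


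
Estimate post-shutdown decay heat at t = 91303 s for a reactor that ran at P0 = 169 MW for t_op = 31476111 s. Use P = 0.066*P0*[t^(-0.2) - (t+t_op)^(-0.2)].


P/P0 = 0.066 * [t^(-0.2) - (t + t_op)^(-0.2)]
P/P0 = 0.066 * [91303^(-0.2) - (91303 + 31476111)^(-0.2)]
P/P0 = 0.066 * [0.1018364 - 0.03163386] = 0.004633368
P = 169 * 0.004633368 = 0.78304 MW

0.78304


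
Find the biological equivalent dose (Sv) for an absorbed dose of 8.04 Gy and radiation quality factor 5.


H = D * Q
H = 8.04 * 5
H = 40.200 Sv

40.200


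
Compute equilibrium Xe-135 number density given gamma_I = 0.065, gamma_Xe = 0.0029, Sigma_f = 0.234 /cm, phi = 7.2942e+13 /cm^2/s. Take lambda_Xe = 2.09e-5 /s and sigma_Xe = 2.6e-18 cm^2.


Xe_eq = (gamma_I + gamma_Xe) * Sigma_f * phi / (lambda_Xe + sigma_Xe * phi)
Numerator = (0.065 + 0.0029) * 0.234 * 7.2942e+13 = 1.158946e+12
Denominator = 2.09e-5 + 2.6e-18 * 7.2942e+13 = 2.105492e-04
Xe_eq = 1.158946e+12 / 2.105492e-04 = 5.5044e+15 /cm^3

5.5044e+15


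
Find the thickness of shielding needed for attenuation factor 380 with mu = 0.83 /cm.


x = ln(factor) / mu
x = ln(380) / 0.83
x = 7.1568 cm

7.1568


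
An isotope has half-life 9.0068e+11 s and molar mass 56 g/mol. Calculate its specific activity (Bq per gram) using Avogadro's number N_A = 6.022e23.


lambda = ln(2) / t_half = ln(2) / 9.0068e+11 = 7.695821e-13 /s
SA = lambda * N_A / M
SA = 7.695821e-13 * 6.022e23 / 56
SA = 8.2758e+09 Bq/g

8.2758e+09


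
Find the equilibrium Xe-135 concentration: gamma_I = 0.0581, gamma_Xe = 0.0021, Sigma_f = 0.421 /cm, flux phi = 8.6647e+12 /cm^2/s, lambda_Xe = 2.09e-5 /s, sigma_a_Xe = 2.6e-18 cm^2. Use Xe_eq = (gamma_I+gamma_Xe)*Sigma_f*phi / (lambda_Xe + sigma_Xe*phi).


Xe_eq = (gamma_I + gamma_Xe) * Sigma_f * phi / (lambda_Xe + sigma_Xe * phi)
Numerator = (0.0581 + 0.0021) * 0.421 * 8.6647e+12 = 2.195999e+11
Denominator = 2.09e-5 + 2.6e-18 * 8.6647e+12 = 4.342822e-05
Xe_eq = 2.195999e+11 / 4.342822e-05 = 5.0566e+15 /cm^3

5.0566e+15


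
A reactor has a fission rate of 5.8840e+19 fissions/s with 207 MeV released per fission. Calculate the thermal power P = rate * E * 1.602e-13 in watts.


P = fission_rate * E_MeV * 1.602e-13
P = 5.8840e+19 * 207 * 1.602e-13
P = 1.9512e+09 W

1.9512e+09


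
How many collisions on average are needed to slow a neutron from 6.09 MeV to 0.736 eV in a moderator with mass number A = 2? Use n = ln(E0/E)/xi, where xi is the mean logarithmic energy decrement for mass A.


xi = 1 + (A-1)^2/(2A)*ln((A-1)/(A+1)) = 0.7253469 (for A = 2)
n = ln(E0/E) / xi
n = ln(6.09e6 / 0.736) / 0.7253469
n = ln(8.274457e+06) / 0.7253469 = 21.960

21.960


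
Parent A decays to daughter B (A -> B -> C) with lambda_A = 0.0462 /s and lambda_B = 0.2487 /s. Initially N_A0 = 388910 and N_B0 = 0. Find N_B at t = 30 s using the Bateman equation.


N_B(t) = lambda_A * N_A0 / (lambda_B - lambda_A) * [exp(-lambda_A*t) - exp(-lambda_B*t)]
exp(-0.0462*30) = 0.2500736; exp(-0.2487*30) = 5.750808e-04
N_B = 0.0462 * 388910 / (0.2487 - 0.0462) * (0.2500736 - 5.750808e-04)
N_B = 22138

22138


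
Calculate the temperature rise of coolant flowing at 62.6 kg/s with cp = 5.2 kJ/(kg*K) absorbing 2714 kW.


dT = Q / (m_dot * cp)
dT = 2714 / (62.6 * 5.2)
dT = 8.3374 C

8.3374


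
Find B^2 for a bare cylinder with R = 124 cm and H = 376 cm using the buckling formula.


B^2 = (2.405/R)^2 + (pi/H)^2
B^2 = (2.405/124)^2 + (pi/376)^2
B^2 = 4.4598e-04 /cm^2

4.4598e-04


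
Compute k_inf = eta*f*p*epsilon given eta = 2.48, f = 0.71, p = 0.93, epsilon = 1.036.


k_inf = eta * f * p * epsilon
k_inf = 2.48 * 0.71 * 0.93 * 1.036
k_inf = 1.6965

1.6965


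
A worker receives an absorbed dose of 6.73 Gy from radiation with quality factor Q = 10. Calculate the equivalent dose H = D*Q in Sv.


H = D * Q
H = 6.73 * 10
H = 67.300 Sv

67.300


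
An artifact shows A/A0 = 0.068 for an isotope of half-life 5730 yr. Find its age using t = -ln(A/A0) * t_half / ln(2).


lambda = ln(2) / t_half = ln(2) / 5730 = 1.209681e-04 /yr
t = -ln(A/A0) / lambda
t = -ln(0.068) / 1.209681e-04
t = 22223 yr

22223


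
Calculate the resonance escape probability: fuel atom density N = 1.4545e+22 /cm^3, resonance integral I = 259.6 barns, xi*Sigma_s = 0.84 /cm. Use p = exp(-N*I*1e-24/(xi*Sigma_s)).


p = exp(-N * I * 1e-24 / (xi*Sigma_s))
p = exp(-1.4545e+22 * 259.6 * 1e-24 / 0.84)
p = 0.011164

0.011164


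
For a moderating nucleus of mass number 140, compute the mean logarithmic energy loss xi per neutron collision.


xi = 1 + (A-1)^2/(2A) * ln((A-1)/(A+1))
xi = 1 + (140-1)^2/(2*140) * ln((140-1)/(140 +1))
xi = 0.014218

0.014218


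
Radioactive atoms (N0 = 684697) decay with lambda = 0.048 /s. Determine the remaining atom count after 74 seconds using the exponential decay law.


N = N0 * exp(-lambda * t)
N = 684697 * exp(-0.048 * 74)
N = 19628

19628


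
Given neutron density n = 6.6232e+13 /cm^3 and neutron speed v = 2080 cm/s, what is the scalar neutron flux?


phi = n * v
phi = 6.6232e+13 * 2080
phi = 1.3776e+17 /cm^2/s

1.3776e+17


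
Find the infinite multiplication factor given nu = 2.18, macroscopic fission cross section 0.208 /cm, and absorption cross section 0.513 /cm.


k_inf = nu * Sigma_f / Sigma_a
k_inf = 2.18 * 0.208 / 0.513
k_inf = 0.88390

0.88390


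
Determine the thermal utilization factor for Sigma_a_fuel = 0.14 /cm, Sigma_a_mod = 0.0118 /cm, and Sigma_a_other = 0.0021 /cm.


f = Sigma_a_fuel / (Sigma_a_fuel + Sigma_a_mod + Sigma_a_other)
f = 0.14 / (0.14 + 0.0118 + 0.0021)
f = 0.90968

0.90968


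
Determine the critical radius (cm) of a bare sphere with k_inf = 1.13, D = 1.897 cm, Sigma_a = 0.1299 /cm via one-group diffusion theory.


L^2 = D / Sigma_a = 1.897 / 0.1299 = 14.60354 cm^2
B_m^2 = (k_inf - 1) / L^2 = (1.13 - 1) / 14.60354 = 0.008901951 /cm^2
For a bare sphere: B_g = pi/R, so R_c = pi / sqrt(B_m^2)
R_c = pi / sqrt(0.008901951) = 33.297 cm

33.297


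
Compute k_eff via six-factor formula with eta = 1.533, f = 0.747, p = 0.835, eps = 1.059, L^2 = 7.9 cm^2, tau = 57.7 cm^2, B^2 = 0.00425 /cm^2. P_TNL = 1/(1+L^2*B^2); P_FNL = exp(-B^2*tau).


k_inf = eta*f*p*eps = 1.533*0.747*0.835*1.059 = 1.012617
P_TNL = 1/(1 + L^2*B^2) = 1/(1 + 7.9*0.00425) = 0.9675157
P_FNL = exp(-B^2*tau) = exp(-0.00425*57.7) = 0.7825284
k_eff = k_inf * P_TNL * P_FNL = 1.012617 * 0.9675157 * 0.7825284
k_eff = 0.76666

0.76666


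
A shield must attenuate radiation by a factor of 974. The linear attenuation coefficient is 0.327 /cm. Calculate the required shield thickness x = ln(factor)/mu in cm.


x = ln(factor) / mu
x = ln(974) / 0.327
x = 21.044 cm

21.044


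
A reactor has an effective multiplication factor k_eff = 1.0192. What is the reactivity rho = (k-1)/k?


rho = (k_eff - 1) / k_eff
rho = (1.0192 - 1) / 1.0192
rho = 0.018838

0.018838


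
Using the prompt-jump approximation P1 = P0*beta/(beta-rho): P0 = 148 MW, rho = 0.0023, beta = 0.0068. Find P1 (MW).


P1/P0 = beta / (beta - rho)
P1/P0 = 0.0068 / (0.0068 - 0.0023) = 1.511111
P1 = 148 * 1.511111 = 223.64 MW

223.64


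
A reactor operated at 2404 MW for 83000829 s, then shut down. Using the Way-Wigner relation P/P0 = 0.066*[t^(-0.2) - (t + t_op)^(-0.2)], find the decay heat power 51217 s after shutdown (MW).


P/P0 = 0.066 * [t^(-0.2) - (t + t_op)^(-0.2)]
P/P0 = 0.066 * [51217^(-0.2) - (51217 + 83000829)^(-0.2)]
P/P0 = 0.066 * [0.1143187 - 0.02606933] = 0.005824458
P = 2404 * 0.005824458 = 14.002 MW

14.002


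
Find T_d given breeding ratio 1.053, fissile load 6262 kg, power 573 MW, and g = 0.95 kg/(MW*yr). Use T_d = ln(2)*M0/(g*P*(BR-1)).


Breeding gain G = BR - 1 = 1.053 - 1 = 0.053
Fissile production rate = g * P * G = 0.95 * 573 * 0.053 = 28.85055 kg/yr
T_d = ln(2) * M0 / (g * P * G)
T_d = ln(2) * 6262 / 28.85055 = 150.45 yr

150.45


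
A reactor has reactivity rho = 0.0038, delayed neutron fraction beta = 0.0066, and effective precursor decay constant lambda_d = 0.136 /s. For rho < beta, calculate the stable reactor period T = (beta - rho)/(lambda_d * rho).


T = (beta - rho) / (lambda_d * rho)
T = (0.0066 - 0.0038) / (0.136 * 0.0038)
T = 5.4180 s

5.4180


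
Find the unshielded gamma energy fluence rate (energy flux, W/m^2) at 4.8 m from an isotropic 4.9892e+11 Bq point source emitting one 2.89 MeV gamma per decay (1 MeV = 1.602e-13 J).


psi = A * E * 1.602e-13 / (4*pi*r^2)
psi = 4.9892e+11 * 2.89 * 1.602e-13 / (4*pi*4.8^2)
psi = 7.9781e-04 W/m^2

7.9781e-04


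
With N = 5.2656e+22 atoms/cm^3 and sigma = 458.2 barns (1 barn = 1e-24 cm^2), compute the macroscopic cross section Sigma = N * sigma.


Sigma = N * sigma_barns * 1e-24
Sigma = 5.2656e+22 * 458.2 * 1e-24
Sigma = 24.127 /cm

24.127


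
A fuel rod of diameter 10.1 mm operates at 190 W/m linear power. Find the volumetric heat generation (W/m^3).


r = D / 2 / 1000 = 10.1 / 2 / 1000 = 0.00505 m
q''' = q' / (pi * r^2)
q''' = 190 / (pi * 0.00505^2)
q''' = 2.3715e+06 W/m^3

2.3715e+06


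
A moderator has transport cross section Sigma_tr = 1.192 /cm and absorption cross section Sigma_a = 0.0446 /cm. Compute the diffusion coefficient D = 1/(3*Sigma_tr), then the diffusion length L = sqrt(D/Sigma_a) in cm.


D = 1 / (3 * Sigma_tr) = 1 / (3 * 1.192) = 0.2796421 cm
L = sqrt(D / Sigma_a)
L = sqrt(0.2796421 / 0.0446)
L = 2.5040 cm

2.5040


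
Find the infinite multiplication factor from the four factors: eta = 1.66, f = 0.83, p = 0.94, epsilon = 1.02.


k_inf = eta * f * p * epsilon
k_inf = 1.66 * 0.83 * 0.94 * 1.02
k_inf = 1.3210

1.3210


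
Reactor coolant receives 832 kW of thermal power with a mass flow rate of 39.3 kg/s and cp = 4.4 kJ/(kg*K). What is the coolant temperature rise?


dT = Q / (m_dot * cp)
dT = 832 / (39.3 * 4.4)
dT = 4.8115 C

4.8115


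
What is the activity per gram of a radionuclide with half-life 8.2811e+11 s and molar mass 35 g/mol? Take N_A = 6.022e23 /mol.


lambda = ln(2) / t_half = ln(2) / 8.2811e+11 = 8.370231e-13 /s
SA = lambda * N_A / M
SA = 8.370231e-13 * 6.022e23 / 35
SA = 1.4402e+10 Bq/g

1.4402e+10


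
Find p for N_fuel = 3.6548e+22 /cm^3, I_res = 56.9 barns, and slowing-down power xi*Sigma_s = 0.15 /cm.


p = exp(-N * I * 1e-24 / (xi*Sigma_s))
p = exp(-3.6548e+22 * 56.9 * 1e-24 / 0.15)
p = 9.5279e-07

9.5279e-07


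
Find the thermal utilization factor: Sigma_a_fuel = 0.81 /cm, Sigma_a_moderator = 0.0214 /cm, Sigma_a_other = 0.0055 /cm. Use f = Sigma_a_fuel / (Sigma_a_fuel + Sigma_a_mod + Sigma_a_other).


f = Sigma_a_fuel / (Sigma_a_fuel + Sigma_a_mod + Sigma_a_other)
f = 0.81 / (0.81 + 0.0214 + 0.0055)
f = 0.96786

0.96786


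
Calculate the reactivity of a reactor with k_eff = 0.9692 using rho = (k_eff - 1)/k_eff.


rho = (k_eff - 1) / k_eff
rho = (0.9692 - 1) / 0.9692
rho = -0.031779

-0.031779


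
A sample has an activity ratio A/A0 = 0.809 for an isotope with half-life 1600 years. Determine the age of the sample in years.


lambda = ln(2) / t_half = ln(2) / 1600 = 4.332170e-04 /yr
t = -ln(A/A0) / lambda
t = -ln(0.809) / 4.332170e-04
t = 489.26 yr

489.26


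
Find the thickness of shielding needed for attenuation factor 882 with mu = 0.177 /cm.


x = ln(factor) / mu
x = ln(882) / 0.177
x = 38.317 cm

38.317


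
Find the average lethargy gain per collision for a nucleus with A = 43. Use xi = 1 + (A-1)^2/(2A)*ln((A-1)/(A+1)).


xi = 1 + (A-1)^2/(2A) * ln((A-1)/(A+1))
xi = 1 + (43-1)^2/(2*43) * ln((43-1)/(43 +1))
xi = 0.045799

0.045799


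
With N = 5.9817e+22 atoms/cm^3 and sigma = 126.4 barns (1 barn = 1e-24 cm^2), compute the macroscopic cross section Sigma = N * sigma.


Sigma = N * sigma_barns * 1e-24
Sigma = 5.9817e+22 * 126.4 * 1e-24
Sigma = 7.5609 /cm

7.5609


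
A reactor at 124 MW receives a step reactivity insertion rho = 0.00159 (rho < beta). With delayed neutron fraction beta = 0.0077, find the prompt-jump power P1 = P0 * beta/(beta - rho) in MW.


P1/P0 = beta / (beta - rho)
P1/P0 = 0.0077 / (0.0077 - 0.00159) = 1.260229
P1 = 124 * 1.260229 = 156.27 MW

156.27


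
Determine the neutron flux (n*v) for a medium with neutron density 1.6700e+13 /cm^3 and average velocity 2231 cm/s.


phi = n * v
phi = 1.6700e+13 * 2231
phi = 3.7258e+16 /cm^2/s

3.7258e+16


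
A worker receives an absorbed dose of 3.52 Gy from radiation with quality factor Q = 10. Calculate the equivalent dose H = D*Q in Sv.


H = D * Q
H = 3.52 * 10
H = 35.200 Sv

35.200


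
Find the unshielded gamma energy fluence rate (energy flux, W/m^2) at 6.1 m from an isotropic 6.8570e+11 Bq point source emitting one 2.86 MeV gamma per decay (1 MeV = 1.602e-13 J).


psi = A * E * 1.602e-13 / (4*pi*r^2)
psi = 6.8570e+11 * 2.86 * 1.602e-13 / (4*pi*6.1^2)
psi = 6.7188e-04 W/m^2

6.7188e-04


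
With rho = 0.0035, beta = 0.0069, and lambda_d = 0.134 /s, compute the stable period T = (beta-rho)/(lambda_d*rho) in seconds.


T = (beta - rho) / (lambda_d * rho)
T = (0.0069 - 0.0035) / (0.134 * 0.0035)
T = 7.2495 s

7.2495


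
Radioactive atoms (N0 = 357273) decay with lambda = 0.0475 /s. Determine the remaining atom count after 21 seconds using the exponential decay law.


N = N0 * exp(-lambda * t)
N = 357273 * exp(-0.0475 * 21)
N = 131762

131762


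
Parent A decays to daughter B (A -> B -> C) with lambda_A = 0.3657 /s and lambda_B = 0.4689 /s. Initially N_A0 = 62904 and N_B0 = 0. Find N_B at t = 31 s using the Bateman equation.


N_B(t) = lambda_A * N_A0 / (lambda_B - lambda_A) * [exp(-lambda_A*t) - exp(-lambda_B*t)]
exp(-0.3657*31) = 1.192707e-05; exp(-0.4689*31) = 4.865627e-07
N_B = 0.3657 * 62904 / (0.4689 - 0.3657) * (1.192707e-05 - 4.865627e-07)
N_B = 2.5502

2.5502


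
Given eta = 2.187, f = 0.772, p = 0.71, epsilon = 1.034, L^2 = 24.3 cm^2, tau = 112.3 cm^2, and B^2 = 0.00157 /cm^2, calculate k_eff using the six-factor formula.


k_inf = eta*f*p*eps = 2.187*0.772*0.71*1.034 = 1.239496
P_TNL = 1/(1 + L^2*B^2) = 1/(1 + 24.3*0.00157) = 0.9632510
P_FNL = exp(-B^2*tau) = exp(-0.00157*112.3) = 0.8383572
k_eff = k_inf * P_TNL * P_FNL = 1.239496 * 0.9632510 * 0.8383572
k_eff = 1.0010

1.0010


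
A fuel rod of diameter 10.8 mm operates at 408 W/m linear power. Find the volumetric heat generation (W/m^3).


r = D / 2 / 1000 = 10.8 / 2 / 1000 = 0.0054 m
q''' = q' / (pi * r^2)
q''' = 408 / (pi * 0.0054^2)
q''' = 4.4537e+06 W/m^3

4.4537e+06


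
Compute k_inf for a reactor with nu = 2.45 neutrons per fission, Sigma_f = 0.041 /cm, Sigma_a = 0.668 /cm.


k_inf = nu * Sigma_f / Sigma_a
k_inf = 2.45 * 0.041 / 0.668
k_inf = 0.15037

0.15037


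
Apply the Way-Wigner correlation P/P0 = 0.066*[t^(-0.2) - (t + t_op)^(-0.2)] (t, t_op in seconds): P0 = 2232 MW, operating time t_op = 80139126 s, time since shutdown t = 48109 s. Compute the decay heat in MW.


P/P0 = 0.066 * [t^(-0.2) - (t + t_op)^(-0.2)]
P/P0 = 0.066 * [48109^(-0.2) - (48109 + 80139126)^(-0.2)]
P/P0 = 0.066 * [0.1157590 - 0.02625300] = 0.005907396
P = 2232 * 0.005907396 = 13.185 MW

13.185


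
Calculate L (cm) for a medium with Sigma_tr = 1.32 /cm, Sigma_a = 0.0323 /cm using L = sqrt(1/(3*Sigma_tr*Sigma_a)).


D = 1 / (3 * Sigma_tr) = 1 / (3 * 1.32) = 0.2525253 cm
L = sqrt(D / Sigma_a)
L = sqrt(0.2525253 / 0.0323)
L = 2.7961 cm

2.7961


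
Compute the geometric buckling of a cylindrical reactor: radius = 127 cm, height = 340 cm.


B^2 = (2.405/R)^2 + (pi/H)^2
B^2 = (2.405/127)^2 + (pi/340)^2
B^2 = 4.4399e-04 /cm^2

4.4399e-04


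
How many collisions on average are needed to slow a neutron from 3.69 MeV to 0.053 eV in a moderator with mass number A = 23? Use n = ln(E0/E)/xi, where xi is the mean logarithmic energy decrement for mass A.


xi = 1 + (A-1)^2/(2A)*ln((A-1)/(A+1)) = 0.08448899 (for A = 23)
n = ln(E0/E) / xi
n = ln(3.69e6 / 0.053) / 0.08448899
n = ln(6.962264e+07) / 0.08448899 = 213.74

213.74


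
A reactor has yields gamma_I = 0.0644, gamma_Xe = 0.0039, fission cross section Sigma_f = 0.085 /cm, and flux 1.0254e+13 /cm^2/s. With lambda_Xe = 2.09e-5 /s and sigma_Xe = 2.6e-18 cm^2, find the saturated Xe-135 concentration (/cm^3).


Xe_eq = (gamma_I + gamma_Xe) * Sigma_f * phi / (lambda_Xe + sigma_Xe * phi)
Numerator = (0.0644 + 0.0039) * 0.085 * 1.0254e+13 = 5.952960e+10
Denominator = 2.09e-5 + 2.6e-18 * 1.0254e+13 = 4.756040e-05
Xe_eq = 5.952960e+10 / 4.756040e-05 = 1.2517e+15 /cm^3

1.2517e+15


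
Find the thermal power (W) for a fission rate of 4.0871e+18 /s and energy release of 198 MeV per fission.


P = fission_rate * E_MeV * 1.602e-13
P = 4.0871e+18 * 198 * 1.602e-13
P = 1.2964e+08 W

1.2964e+08


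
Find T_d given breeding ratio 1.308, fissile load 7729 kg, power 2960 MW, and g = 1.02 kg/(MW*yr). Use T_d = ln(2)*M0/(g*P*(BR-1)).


Breeding gain G = BR - 1 = 1.308 - 1 = 0.308
Fissile production rate = g * P * G = 1.02 * 2960 * 0.308 = 929.9136 kg/yr
T_d = ln(2) * M0 / (g * P * G)
T_d = ln(2) * 7729 / 929.9136 = 5.7611 yr

5.7611


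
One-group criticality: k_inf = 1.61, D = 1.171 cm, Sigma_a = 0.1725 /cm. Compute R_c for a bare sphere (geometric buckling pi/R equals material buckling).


L^2 = D / Sigma_a = 1.171 / 0.1725 = 6.788406 cm^2
B_m^2 = (k_inf - 1) / L^2 = (1.61 - 1) / 6.788406 = 0.08985909 /cm^2
For a bare sphere: B_g = pi/R, so R_c = pi / sqrt(B_m^2)
R_c = pi / sqrt(0.08985909) = 10.480 cm

10.480


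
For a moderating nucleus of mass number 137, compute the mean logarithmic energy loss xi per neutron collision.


xi = 1 + (A-1)^2/(2A) * ln((A-1)/(A+1))
xi = 1 + (137-1)^2/(2*137) * ln((137-1)/(137 +1))
xi = 0.014528

0.014528


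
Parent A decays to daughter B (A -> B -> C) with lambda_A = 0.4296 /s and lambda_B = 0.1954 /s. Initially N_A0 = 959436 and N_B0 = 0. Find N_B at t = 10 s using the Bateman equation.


N_B(t) = lambda_A * N_A0 / (lambda_B - lambda_A) * [exp(-lambda_A*t) - exp(-lambda_B*t)]
exp(-0.4296*10) = 0.01362294; exp(-0.1954*10) = 0.1417061
N_B = 0.4296 * 959436 / (0.1954 - 0.4296) * (0.01362294 - 0.1417061)
N_B = 225416

225416


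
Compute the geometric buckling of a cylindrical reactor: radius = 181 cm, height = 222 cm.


B^2 = (2.405/R)^2 + (pi/H)^2
B^2 = (2.405/181)^2 + (pi/222)^2
B^2 = 3.7681e-04 /cm^2

3.7681e-04


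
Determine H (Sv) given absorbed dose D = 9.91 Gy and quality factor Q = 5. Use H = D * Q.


H = D * Q
H = 9.91 * 5
H = 49.550 Sv

49.550


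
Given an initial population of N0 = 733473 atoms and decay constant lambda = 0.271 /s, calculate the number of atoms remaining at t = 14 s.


N = N0 * exp(-lambda * t)
N = 733473 * exp(-0.271 * 14)
N = 16507

16507


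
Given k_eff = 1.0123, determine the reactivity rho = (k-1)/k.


rho = (k_eff - 1) / k_eff
rho = (1.0123 - 1) / 1.0123
rho = 0.012151

0.012151


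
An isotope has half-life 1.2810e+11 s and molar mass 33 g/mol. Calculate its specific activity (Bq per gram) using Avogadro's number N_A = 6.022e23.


lambda = ln(2) / t_half = ln(2) / 1.2810e+11 = 5.410985e-12 /s
SA = lambda * N_A / M
SA = 5.410985e-12 * 6.022e23 / 33
SA = 9.8742e+10 Bq/g

9.8742e+10


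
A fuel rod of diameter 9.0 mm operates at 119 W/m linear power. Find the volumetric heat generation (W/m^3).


r = D / 2 / 1000 = 9.0 / 2 / 1000 = 0.0045 m
q''' = q' / (pi * r^2)
q''' = 119 / (pi * 0.0045^2)
q''' = 1.8706e+06 W/m^3

1.8706e+06


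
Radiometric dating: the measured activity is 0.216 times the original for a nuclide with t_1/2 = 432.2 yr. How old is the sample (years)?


lambda = ln(2) / t_half = ln(2) / 432.2 = 0.001603765 /yr
t = -ln(A/A0) / lambda
t = -ln(0.216) / 0.001603765
t = 955.55 yr

955.55


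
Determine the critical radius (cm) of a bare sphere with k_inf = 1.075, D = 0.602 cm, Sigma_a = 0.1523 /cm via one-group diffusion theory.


L^2 = D / Sigma_a = 0.602 / 0.1523 = 3.952725 cm^2
B_m^2 = (k_inf - 1) / L^2 = (1.075 - 1) / 3.952725 = 0.01897425 /cm^2
For a bare sphere: B_g = pi/R, so R_c = pi / sqrt(B_m^2)
R_c = pi / sqrt(0.01897425) = 22.807 cm

22.807


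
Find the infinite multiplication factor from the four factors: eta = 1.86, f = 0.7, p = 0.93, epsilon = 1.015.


k_inf = eta * f * p * epsilon
k_inf = 1.86 * 0.7 * 0.93 * 1.015
k_inf = 1.2290

1.2290


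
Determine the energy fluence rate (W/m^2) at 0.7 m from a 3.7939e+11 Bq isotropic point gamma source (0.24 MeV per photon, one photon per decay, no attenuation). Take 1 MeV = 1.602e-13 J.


psi = A * E * 1.602e-13 / (4*pi*r^2)
psi = 3.7939e+11 * 0.24 * 1.602e-13 / (4*pi*0.7^2)
psi = 0.0023689 W/m^2

0.0023689


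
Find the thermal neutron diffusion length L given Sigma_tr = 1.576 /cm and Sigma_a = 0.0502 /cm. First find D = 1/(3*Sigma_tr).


D = 1 / (3 * Sigma_tr) = 1 / (3 * 1.576) = 0.2115059 cm
L = sqrt(D / Sigma_a)
L = sqrt(0.2115059 / 0.0502)
L = 2.0526 cm

2.0526


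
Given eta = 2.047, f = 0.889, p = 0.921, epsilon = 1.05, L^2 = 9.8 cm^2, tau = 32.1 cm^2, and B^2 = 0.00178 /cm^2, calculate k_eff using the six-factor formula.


k_inf = eta*f*p*eps = 2.047*0.889*0.921*1.05 = 1.759821
P_TNL = 1/(1 + L^2*B^2) = 1/(1 + 9.8*0.00178) = 0.9828551
P_FNL = exp(-B^2*tau) = exp(-0.00178*32.1) = 0.9444637
k_eff = k_inf * P_TNL * P_FNL = 1.759821 * 0.9828551 * 0.9444637
k_eff = 1.6336

1.6336


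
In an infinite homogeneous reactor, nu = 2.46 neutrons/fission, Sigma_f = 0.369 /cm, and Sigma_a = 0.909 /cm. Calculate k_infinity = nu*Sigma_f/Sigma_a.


k_inf = nu * Sigma_f / Sigma_a
k_inf = 2.46 * 0.369 / 0.909
k_inf = 0.99861

0.99861


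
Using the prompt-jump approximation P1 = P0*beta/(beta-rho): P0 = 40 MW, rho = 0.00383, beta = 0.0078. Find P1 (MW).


P1/P0 = beta / (beta - rho)
P1/P0 = 0.0078 / (0.0078 - 0.00383) = 1.964736
P1 = 40 * 1.964736 = 78.589 MW

78.589


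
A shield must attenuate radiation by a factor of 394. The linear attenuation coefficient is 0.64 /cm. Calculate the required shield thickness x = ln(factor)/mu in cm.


x = ln(factor) / mu
x = ln(394) / 0.64
x = 9.3380 cm

9.3380


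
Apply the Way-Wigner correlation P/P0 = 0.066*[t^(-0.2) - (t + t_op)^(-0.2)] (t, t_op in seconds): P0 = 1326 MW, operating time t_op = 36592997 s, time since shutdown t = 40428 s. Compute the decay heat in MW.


P/P0 = 0.066 * [t^(-0.2) - (t + t_op)^(-0.2)]
P/P0 = 0.066 * [40428^(-0.2) - (40428 + 36592997)^(-0.2)]
P/P0 = 0.066 * [0.1198570 - 0.03070609] = 0.005883960
P = 1326 * 0.005883960 = 7.8021 MW

7.8021


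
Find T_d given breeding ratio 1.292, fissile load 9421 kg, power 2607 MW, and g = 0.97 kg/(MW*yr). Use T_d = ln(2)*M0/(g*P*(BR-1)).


Breeding gain G = BR - 1 = 1.292 - 1 = 0.292
Fissile production rate = g * P * G = 0.97 * 2607 * 0.292 = 738.40668 kg/yr
T_d = ln(2) * M0 / (g * P * G)
T_d = ln(2) * 9421 / 738.40668 = 8.8436 yr

8.8436


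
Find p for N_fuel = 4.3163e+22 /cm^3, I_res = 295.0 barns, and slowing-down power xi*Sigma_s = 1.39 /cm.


p = exp(-N * I * 1e-24 / (xi*Sigma_s))
p = exp(-4.3163e+22 * 295.0 * 1e-24 / 1.39)
p = 1.0511e-04

1.0511e-04


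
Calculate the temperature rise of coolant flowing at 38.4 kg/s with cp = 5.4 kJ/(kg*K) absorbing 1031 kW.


dT = Q / (m_dot * cp)
dT = 1031 / (38.4 * 5.4)
dT = 4.9720 C

4.9720


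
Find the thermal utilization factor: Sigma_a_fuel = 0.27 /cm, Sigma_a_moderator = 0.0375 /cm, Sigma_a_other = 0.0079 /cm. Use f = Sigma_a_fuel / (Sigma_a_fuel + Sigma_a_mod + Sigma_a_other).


f = Sigma_a_fuel / (Sigma_a_fuel + Sigma_a_mod + Sigma_a_other)
f = 0.27 / (0.27 + 0.0375 + 0.0079)
f = 0.85606

0.85606


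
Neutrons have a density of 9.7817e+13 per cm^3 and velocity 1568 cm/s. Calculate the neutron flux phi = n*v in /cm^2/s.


phi = n * v
phi = 9.7817e+13 * 1568
phi = 1.5338e+17 /cm^2/s

1.5338e+17


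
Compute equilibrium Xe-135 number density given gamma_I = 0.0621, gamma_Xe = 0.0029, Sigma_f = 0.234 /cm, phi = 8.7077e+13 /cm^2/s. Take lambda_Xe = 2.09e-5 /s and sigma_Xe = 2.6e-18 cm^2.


Xe_eq = (gamma_I + gamma_Xe) * Sigma_f * phi / (lambda_Xe + sigma_Xe * phi)
Numerator = (0.0621 + 0.0029) * 0.234 * 8.7077e+13 = 1.324441e+12
Denominator = 2.09e-5 + 2.6e-18 * 8.7077e+13 = 2.473002e-04
Xe_eq = 1.324441e+12 / 2.473002e-04 = 5.3556e+15 /cm^3

5.3556e+15
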